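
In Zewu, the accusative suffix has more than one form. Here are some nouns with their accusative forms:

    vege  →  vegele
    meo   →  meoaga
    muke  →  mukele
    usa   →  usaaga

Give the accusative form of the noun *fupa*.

The alternation tracks the last vowel of the stem — -le when the last vowel of the stem is a front vowel (*vege*, *muke*); -aga when the last vowel of the stem is a back vowel (*meo*, *usa*).
Since the last vowel of *fupa* is /a/ (a back vowel), it takes -aga, giving *fupaaga*.

fupaaga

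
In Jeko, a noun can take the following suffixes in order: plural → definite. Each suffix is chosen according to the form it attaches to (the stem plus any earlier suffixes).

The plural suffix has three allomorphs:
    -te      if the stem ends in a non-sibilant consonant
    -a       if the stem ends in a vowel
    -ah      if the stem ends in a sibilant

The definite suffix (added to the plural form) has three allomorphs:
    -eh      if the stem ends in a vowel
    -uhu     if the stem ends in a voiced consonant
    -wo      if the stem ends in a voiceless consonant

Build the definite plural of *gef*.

The final sound of *gef* is /f/, which is a non-sibilant consonant, so the plural suffix is -te, giving *gefte*.
The final sound of the plural form *gefte* is /e/, which is a vowel, so the definite suffix is -eh, giving *gefteeh*.

gefteeh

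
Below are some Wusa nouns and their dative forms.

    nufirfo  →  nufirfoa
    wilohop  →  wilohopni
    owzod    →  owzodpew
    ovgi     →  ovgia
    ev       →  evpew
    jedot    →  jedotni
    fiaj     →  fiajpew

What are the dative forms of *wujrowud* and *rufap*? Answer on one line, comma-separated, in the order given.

The suffix is conditioned by the final sound: -ni when the stem ends in a voiceless consonant (*wilohop*, *jedot*); -pew when the stem ends in a voiced consonant (*owzod*, *ev*, *fiaj*); -a when the stem ends in a vowel (*nufirfo*, *ovgi*).
*wujrowud*: final sound = /d/, a voiced consonant → -pew → *wujrowudpew*.
Since the final sound of *rufap* is /p/ (a voiceless consonant), it takes -ni, giving *rufapni*.

wujrowudpew, rufapni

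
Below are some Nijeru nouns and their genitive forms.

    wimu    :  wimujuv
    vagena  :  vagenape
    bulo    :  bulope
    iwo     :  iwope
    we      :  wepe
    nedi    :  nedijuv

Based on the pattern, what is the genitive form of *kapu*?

kapujuv

The suffix is conditioned by the last vowel: -juv when the last vowel of the stem is a high vowel (*wimu*, *nedi*); -pe when the last vowel of the stem is a non-high vowel (*vagena*, *bulo*, *iwo*, *we*).
*kapu* — last vowel /u/ (a high vowel) → -juv → *kapujuv*.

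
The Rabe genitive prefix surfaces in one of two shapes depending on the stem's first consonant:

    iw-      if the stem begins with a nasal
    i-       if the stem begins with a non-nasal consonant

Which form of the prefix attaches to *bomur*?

Since the first consonant of *bomur* is /b/ (non-nasal), it takes i-.

i-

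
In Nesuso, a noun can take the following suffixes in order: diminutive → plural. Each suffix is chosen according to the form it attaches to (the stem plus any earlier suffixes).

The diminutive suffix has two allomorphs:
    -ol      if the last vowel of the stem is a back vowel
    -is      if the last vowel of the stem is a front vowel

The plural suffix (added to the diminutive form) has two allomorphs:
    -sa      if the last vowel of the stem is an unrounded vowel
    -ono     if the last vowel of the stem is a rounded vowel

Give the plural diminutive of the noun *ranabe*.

Since the last vowel of *ranabe* is /e/ (a front vowel), it takes -is, giving *ranabeis*.
Since the last vowel of the diminutive form *ranabeis* is /i/ (an unrounded vowel), it takes -sa, giving *ranabeissa*.

ranabeissa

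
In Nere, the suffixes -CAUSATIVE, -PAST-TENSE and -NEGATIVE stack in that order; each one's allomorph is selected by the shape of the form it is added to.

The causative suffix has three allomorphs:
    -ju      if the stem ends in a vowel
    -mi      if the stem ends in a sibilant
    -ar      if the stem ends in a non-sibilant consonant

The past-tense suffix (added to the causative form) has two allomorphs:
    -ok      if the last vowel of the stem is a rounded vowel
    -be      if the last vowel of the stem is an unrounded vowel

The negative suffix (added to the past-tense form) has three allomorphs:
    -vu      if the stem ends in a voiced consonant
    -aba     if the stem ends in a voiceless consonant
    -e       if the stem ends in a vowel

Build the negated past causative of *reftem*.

reftemarbee

*reftem* — final sound /m/ (a non-sibilant consonant) → -ar → *reftemar*.
Since the last vowel of the causative form *reftemar* is /a/ (an unrounded vowel), it takes -be, giving *reftemarbe*.
The past-tense form *reftemarbe* — final sound /e/ (a vowel) → -e → *reftemarbee*.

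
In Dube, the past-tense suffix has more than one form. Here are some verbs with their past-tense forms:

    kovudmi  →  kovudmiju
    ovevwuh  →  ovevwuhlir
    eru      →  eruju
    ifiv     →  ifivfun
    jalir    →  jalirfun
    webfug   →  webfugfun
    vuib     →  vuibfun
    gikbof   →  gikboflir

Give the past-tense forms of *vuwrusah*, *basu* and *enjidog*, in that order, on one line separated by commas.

The pattern is voicing of the final sound: -lir when the stem ends in a voiceless consonant (*ovevwuh*, *gikbof*); -fun when the stem ends in a voiced consonant (*ifiv*, *jalir*, *webfug*, *vuib*); -ju when the stem ends in a vowel (*kovudmi*, *eru*).
Since the final sound of *vuwrusah* is /h/ (a voiceless consonant), it takes -lir, giving *vuwrusahlir*.
*basu*: final sound = /u/, a vowel → -ju → *basuju*.
Since the final sound of *enjidog* is /g/ (a voiced consonant), it takes -fun, giving *enjidogfun*.

vuwrusahlir, basuju, enjidogfun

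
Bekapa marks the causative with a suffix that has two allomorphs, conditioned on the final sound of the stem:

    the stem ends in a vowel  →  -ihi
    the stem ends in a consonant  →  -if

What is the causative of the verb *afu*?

afuihi

The final sound of *afu* is /u/, which is a vowel, so the suffix is -ihi, giving *afuihi*.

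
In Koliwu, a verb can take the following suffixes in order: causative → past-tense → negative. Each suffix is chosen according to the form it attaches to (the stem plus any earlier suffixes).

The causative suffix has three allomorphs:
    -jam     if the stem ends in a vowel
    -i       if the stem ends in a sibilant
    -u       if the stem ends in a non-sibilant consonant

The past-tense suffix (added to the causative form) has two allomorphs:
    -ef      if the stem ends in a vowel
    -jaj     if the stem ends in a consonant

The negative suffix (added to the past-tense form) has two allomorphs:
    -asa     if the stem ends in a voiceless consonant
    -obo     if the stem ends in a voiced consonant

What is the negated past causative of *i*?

ijamjajobo

Since the final sound of *i* is /i/ (a vowel), it takes -jam, giving *ijam*.
Since the final sound of the causative form *ijam* is /m/ (a consonant), it takes -jaj, giving *ijamjaj*.
The past-tense form *ijamjaj*: final consonant = /j/, voiced → -obo → *ijamjajobo*.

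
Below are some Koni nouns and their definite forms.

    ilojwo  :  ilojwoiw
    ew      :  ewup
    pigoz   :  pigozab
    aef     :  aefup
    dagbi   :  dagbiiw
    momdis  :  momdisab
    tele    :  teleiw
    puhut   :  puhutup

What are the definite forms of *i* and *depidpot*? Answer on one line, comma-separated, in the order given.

iiw, depidpotup

Looking at the final sound of each stem: -ab when the stem ends in a sibilant (*pigoz*, *momdis*); -up when the stem ends in a non-sibilant consonant (*ew*, *aef*, *puhut*); -iw when the stem ends in a vowel (*ilojwo*, *dagbi*, *tele*).
*i* — final sound /i/ (a vowel) → -iw → *iiw*.
Since the final sound of *depidpot* is /t/ (a non-sibilant consonant), it takes -up, giving *depidpotup*.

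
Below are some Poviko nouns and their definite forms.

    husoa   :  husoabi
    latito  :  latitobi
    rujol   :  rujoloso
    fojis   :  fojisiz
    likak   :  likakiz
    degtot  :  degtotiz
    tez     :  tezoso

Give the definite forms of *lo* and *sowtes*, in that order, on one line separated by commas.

lobi, sowtesiz

The alternation tracks the final sound of the stem — -iz when the stem ends in a voiceless consonant (*fojis*, *likak*, *degtot*); -oso when the stem ends in a voiced consonant (*rujol*, *tez*); -bi when the stem ends in a vowel (*husoa*, *latito*).
*lo* — final sound /o/ (a vowel) → -bi → *lobi*.
The final sound of *sowtes* is /s/, which is a voiceless consonant, so the suffix is -iz, giving *sowtesiz*.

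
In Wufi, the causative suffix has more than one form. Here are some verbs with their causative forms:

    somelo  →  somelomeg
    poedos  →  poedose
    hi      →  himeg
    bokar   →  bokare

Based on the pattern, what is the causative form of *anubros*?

anubrose

The alternation tracks the final sound of the stem — -e when the stem ends in a consonant (*poedos*, *bokar*); -meg when the stem ends in a vowel (*somelo*, *hi*).
*anubros*: final sound = /s/, a consonant → -e → *anubrose*.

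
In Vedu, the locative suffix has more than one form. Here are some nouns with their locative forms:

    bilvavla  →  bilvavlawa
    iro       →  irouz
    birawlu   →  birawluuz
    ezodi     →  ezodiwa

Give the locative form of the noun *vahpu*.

vahpuuz

The alternation tracks the last vowel of the stem — -uz when the last vowel of the stem is a rounded vowel (*iro*, *birawlu*); -wa when the last vowel of the stem is an unrounded vowel (*bilvavla*, *ezodi*).
The last vowel of *vahpu* is /u/, which is a rounded vowel, so the suffix is -uz, giving *vahpuuz*.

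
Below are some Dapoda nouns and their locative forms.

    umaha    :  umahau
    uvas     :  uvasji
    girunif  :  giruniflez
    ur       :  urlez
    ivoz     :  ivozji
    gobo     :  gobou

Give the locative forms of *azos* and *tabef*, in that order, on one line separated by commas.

azosji, tabeflez

Looking at the final sound of each stem: -ji when the stem ends in a sibilant (*uvas*, *ivoz*); -lez when the stem ends in a non-sibilant consonant (*girunif*, *ur*); -u when the stem ends in a vowel (*umaha*, *gobo*).
*azos*: final sound = /s/, a sibilant → -ji → *azosji*.
*tabef* — final sound /f/ (a non-sibilant consonant) → -lez → *tabeflez*.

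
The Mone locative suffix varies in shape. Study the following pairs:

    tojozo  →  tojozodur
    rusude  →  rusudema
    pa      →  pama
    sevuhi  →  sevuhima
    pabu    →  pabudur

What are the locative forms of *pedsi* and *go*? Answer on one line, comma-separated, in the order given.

The alternation tracks the last vowel of the stem — -dur when the last vowel of the stem is a rounded vowel (*tojozo*, *pabu*); -ma when the last vowel of the stem is an unrounded vowel (*rusude*, *pa*, *sevuhi*).
*pedsi*: last vowel = /i/, an unrounded vowel → -ma → *pedsima*.
*go*: last vowel = /o/, a rounded vowel → -dur → *godur*.

pedsima, godur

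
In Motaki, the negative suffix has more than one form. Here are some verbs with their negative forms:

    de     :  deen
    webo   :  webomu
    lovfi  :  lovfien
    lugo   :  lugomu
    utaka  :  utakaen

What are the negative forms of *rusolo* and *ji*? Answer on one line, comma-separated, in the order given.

rusolomu, jien

The alternation tracks the last vowel of the stem — -mu when the last vowel of the stem is a rounded vowel (*webo*, *lugo*); -en when the last vowel of the stem is an unrounded vowel (*de*, *lovfi*, *utaka*).
The last vowel of *rusolo* is /o/, which is a rounded vowel, so the suffix is -mu, giving *rusolomu*.
*ji*: last vowel = /i/, an unrounded vowel → -en → *jien*.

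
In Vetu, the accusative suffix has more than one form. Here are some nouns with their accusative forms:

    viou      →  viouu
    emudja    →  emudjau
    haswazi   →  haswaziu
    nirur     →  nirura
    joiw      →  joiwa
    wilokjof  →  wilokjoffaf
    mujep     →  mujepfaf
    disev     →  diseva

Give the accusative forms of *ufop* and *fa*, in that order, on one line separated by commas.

The pattern is voicing of the final sound: -faf when the stem ends in a voiceless consonant (*wilokjof*, *mujep*); -a when the stem ends in a voiced consonant (*nirur*, *joiw*, *disev*); -u when the stem ends in a vowel (*viou*, *emudja*, *haswazi*).
Since the final sound of *ufop* is /p/ (a voiceless consonant), it takes -faf, giving *ufopfaf*.
*fa*: final sound = /a/, a vowel → -u → *fau*.

ufopfaf, fau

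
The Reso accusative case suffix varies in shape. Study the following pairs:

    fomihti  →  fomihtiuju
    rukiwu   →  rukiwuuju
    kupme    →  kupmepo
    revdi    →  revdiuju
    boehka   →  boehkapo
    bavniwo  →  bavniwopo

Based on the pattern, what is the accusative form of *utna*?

utnapo

The suffix is conditioned by the last vowel: -uju when the last vowel of the stem is a high vowel (*fomihti*, *rukiwu*, *revdi*); -po when the last vowel of the stem is a non-high vowel (*kupme*, *boehka*, *bavniwo*).
*utna*: last vowel = /a/, a non-high vowel → -po → *utnapo*.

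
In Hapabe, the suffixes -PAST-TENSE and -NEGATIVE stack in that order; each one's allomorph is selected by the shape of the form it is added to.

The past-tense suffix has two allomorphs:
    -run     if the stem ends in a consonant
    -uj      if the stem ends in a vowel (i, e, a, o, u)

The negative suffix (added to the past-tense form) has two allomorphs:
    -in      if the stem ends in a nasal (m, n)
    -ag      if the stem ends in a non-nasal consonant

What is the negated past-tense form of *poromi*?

poromiujag

*poromi* — final sound /i/ (a vowel) → -uj → *poromiuj*.
The past-tense form *poromiuj*: final consonant = /j/, non-nasal → -ag → *poromiujag*.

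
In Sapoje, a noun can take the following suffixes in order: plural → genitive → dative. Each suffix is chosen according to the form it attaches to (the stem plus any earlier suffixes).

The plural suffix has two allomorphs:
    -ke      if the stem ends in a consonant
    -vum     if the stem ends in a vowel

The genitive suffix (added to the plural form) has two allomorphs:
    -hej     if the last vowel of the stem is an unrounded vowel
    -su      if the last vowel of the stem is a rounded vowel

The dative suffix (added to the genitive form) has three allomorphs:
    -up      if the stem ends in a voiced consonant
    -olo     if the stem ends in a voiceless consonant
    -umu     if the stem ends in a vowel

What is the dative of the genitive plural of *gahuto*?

gahutovumsuumu

*gahuto* — final sound /o/ (a vowel) → -vum → *gahutovum*.
The plural form *gahutovum*: last vowel = /u/, a rounded vowel → -su → *gahutovumsu*.
The genitive form *gahutovumsu*: final sound = /u/, a vowel → -umu → *gahutovumsuumu*.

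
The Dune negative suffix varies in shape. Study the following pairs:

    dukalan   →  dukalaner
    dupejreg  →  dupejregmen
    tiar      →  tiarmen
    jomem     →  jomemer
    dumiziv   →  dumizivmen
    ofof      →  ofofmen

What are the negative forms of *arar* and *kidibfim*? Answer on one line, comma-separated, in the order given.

Looking at the final consonant of each stem: -er when the stem ends in a nasal (*dukalan*, *jomem*); -men when the stem ends in a non-nasal consonant (*dupejreg*, *tiar*, *dumiziv*, *ofof*).
The final consonant of *arar* is /r/, which is non-nasal, so the suffix is -men, giving *ararmen*.
The final consonant of *kidibfim* is /m/, which is a nasal, so the suffix is -er, giving *kidibfimer*.

ararmen, kidibfimer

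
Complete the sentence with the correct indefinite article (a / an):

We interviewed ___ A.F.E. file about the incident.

The indefinite article is chosen by the initial *sound* of the following word, not its spelling.
The initialism *A.F.E.* is read letter by letter; the first letter, A, is pronounced /eɪ/, which begins with a vowel sound.
So the article is *an*: We interviewed an A.F.E. file about the incident.

an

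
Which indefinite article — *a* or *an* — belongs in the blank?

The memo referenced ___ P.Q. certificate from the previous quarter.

a

The indefinite article is chosen by the initial *sound* of the following word, not its spelling.
The initialism *P.Q.* is read letter by letter; the first letter, P, is pronounced /piː/, which begins with a consonant sound.
So the article is *a*: The memo referenced a P.Q. certificate from the previous quarter.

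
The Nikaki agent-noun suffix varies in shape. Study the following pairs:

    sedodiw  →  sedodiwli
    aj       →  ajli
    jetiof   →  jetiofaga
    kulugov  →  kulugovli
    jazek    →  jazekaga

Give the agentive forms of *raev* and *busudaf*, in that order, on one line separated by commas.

raevli, busudafaga

The alternation tracks the final consonant of the stem — -aga when the stem ends in a voiceless consonant (*jetiof*, *jazek*); -li when the stem ends in a voiced consonant (*sedodiw*, *aj*, *kulugov*).
*raev* — final consonant /v/ (voiced) → -li → *raevli*.
The final consonant of *busudaf* is /f/, which is voiceless, so the suffix is -aga, giving *busudafaga*.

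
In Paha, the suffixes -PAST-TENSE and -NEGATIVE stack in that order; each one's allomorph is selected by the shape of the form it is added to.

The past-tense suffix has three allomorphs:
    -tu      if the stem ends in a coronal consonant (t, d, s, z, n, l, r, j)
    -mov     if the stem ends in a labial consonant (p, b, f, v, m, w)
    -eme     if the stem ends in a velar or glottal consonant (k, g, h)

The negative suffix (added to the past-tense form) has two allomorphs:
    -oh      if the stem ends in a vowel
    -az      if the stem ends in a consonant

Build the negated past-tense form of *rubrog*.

rubrogemeoh

*rubrog*: final consonant = /g/, velar/glottal → -eme → *rubrogeme*.
Since the final sound of the past-tense form *rubrogeme* is /e/ (a vowel), it takes -oh, giving *rubrogemeoh*.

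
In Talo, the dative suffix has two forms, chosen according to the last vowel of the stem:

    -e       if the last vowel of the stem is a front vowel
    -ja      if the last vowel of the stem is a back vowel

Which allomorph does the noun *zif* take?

-e

*zif* — last vowel /i/ (a front vowel) → -e.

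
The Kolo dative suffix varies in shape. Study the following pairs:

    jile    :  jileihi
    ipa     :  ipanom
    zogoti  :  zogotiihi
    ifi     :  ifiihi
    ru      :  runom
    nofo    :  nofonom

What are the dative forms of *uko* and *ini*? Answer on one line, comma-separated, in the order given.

The pattern is front/back vowel harmony: -ihi when the last vowel of the stem is a front vowel (*jile*, *zogoti*, *ifi*); -nom when the last vowel of the stem is a back vowel (*ipa*, *ru*, *nofo*).
*uko* — last vowel /o/ (a back vowel) → -nom → *ukonom*.
*ini* — last vowel /i/ (a front vowel) → -ihi → *iniihi*.

ukonom, iniihi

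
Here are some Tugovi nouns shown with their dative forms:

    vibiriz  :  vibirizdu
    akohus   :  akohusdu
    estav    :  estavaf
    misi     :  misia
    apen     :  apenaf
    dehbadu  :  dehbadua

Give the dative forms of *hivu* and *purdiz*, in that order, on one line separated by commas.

hivua, purdizdu

The alternation tracks the final sound of the stem — -du when the stem ends in a sibilant (*vibiriz*, *akohus*); -af when the stem ends in a non-sibilant consonant (*estav*, *apen*); -a when the stem ends in a vowel (*misi*, *dehbadu*).
The final sound of *hivu* is /u/, which is a vowel, so the suffix is -a, giving *hivua*.
*purdiz* — final sound /z/ (a sibilant) → -du → *purdizdu*.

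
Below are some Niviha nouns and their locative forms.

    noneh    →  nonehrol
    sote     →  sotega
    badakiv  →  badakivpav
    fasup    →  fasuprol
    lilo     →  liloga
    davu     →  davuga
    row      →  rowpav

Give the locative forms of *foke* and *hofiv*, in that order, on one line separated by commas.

fokega, hofivpav

Looking at the final sound of each stem: -rol when the stem ends in a voiceless consonant (*noneh*, *fasup*); -pav when the stem ends in a voiced consonant (*badakiv*, *row*); -ga when the stem ends in a vowel (*sote*, *lilo*, *davu*).
Since the final sound of *foke* is /e/ (a vowel), it takes -ga, giving *fokega*.
*hofiv*: final sound = /v/, a voiced consonant → -pav → *hofivpav*.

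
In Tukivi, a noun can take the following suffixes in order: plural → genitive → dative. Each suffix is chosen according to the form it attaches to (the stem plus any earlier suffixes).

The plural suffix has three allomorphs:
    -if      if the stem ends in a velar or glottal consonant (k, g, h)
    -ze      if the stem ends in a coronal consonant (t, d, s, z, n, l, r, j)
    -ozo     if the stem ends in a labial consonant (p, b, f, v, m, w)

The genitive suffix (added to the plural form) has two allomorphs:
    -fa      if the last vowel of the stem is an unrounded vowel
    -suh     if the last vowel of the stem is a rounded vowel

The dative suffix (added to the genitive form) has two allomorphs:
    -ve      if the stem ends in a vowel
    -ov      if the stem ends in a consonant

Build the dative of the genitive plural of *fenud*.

The final consonant of *fenud* is /d/, which is coronal, so the plural suffix is -ze, giving *fenudze*.
The plural form *fenudze*: last vowel = /e/, an unrounded vowel → -fa → *fenudzefa*.
The genitive form *fenudzefa* — final sound /a/ (a vowel) → -ve → *fenudzefave*.

fenudzefave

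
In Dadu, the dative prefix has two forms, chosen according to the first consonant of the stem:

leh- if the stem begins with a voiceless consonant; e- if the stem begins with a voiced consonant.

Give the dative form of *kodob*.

*kodob*: first consonant = /k/, voiceless → leh- → *lehkodob*.

lehkodob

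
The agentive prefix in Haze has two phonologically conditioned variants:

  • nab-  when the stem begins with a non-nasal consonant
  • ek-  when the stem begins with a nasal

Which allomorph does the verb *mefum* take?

ek-

Since the first consonant of *mefum* is /m/ (a nasal), it takes ek-.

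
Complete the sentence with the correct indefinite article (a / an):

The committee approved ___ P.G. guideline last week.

a

The indefinite article is chosen by the initial *sound* of the following word, not its spelling.
The initialism *P.G.* is read letter by letter; the first letter, P, is pronounced /piː/, which begins with a consonant sound.
So the article is *a*: The committee approved a P.G. guideline last week.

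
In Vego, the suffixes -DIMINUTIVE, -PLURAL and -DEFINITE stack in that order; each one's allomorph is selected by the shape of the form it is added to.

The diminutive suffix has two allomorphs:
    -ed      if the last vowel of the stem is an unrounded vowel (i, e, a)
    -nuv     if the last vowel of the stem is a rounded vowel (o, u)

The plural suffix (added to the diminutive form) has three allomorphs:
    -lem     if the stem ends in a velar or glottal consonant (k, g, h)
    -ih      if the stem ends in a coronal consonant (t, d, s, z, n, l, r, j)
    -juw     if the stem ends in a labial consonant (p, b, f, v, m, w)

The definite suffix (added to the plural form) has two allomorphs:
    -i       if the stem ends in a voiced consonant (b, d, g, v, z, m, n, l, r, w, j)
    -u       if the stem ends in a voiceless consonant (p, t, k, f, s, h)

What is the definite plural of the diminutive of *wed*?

wededihu

The last vowel of *wed* is /e/, which is an unrounded vowel, so the diminutive suffix is -ed, giving *weded*.
The final consonant of the diminutive form *weded* is /d/, which is coronal, so the plural suffix is -ih, giving *wededih*.
The final consonant of the plural form *wededih* is /h/, which is voiceless, so the definite suffix is -u, giving *wededihu*.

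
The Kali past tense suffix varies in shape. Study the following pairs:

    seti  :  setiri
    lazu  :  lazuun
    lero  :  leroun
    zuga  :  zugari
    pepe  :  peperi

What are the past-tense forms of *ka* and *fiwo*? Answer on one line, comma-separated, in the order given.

The alternation tracks the last vowel of the stem — -un when the last vowel of the stem is a rounded vowel (*lazu*, *lero*); -ri when the last vowel of the stem is an unrounded vowel (*seti*, *zuga*, *pepe*).
The last vowel of *ka* is /a/, which is an unrounded vowel, so the suffix is -ri, giving *kari*.
Since the last vowel of *fiwo* is /o/ (a rounded vowel), it takes -un, giving *fiwoun*.

kari, fiwoun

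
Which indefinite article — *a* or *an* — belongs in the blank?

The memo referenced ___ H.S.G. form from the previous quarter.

The indefinite article is chosen by the initial *sound* of the following word, not its spelling.
The initialism *H.S.G.* is read letter by letter; the first letter, H, is pronounced /eɪtʃ/, which begins with a vowel sound.
So the article is *an*: The memo referenced an H.S.G. form from the previous quarter.

an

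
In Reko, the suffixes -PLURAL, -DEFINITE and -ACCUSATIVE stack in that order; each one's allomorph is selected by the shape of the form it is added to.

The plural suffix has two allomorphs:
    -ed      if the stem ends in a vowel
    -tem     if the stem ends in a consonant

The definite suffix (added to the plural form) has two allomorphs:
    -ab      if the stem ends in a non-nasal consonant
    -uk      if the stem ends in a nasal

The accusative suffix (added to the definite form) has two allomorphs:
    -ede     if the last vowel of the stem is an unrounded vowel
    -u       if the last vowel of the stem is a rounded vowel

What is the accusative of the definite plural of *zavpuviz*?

zavpuviztemuku

*zavpuviz* — final sound /z/ (a consonant) → -tem → *zavpuviztem*.
The plural form *zavpuviztem* — final consonant /m/ (a nasal) → -uk → *zavpuviztemuk*.
The definite form *zavpuviztemuk* — last vowel /u/ (a rounded vowel) → -u → *zavpuviztemuku*.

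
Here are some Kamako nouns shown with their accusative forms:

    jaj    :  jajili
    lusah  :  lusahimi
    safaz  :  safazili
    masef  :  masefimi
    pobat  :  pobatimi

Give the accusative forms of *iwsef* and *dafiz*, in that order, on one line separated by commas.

The suffix is conditioned by the final consonant: -imi when the stem ends in a voiceless consonant (*lusah*, *masef*, *pobat*); -ili when the stem ends in a voiced consonant (*jaj*, *safaz*).
*iwsef* — final consonant /f/ (voiceless) → -imi → *iwsefimi*.
The final consonant of *dafiz* is /z/, which is voiced, so the suffix is -ili, giving *dafizili*.

iwsefimi, dafizili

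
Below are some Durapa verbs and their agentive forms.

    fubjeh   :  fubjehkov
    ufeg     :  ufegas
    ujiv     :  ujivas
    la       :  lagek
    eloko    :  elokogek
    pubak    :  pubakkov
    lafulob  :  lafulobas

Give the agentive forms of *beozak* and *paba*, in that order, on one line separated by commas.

The alternation tracks the final sound of the stem — -kov when the stem ends in a voiceless consonant (*fubjeh*, *pubak*); -as when the stem ends in a voiced consonant (*ufeg*, *ujiv*, *lafulob*); -gek when the stem ends in a vowel (*la*, *eloko*).
*beozak*: final sound = /k/, a voiceless consonant → -kov → *beozakkov*.
Since the final sound of *paba* is /a/ (a vowel), it takes -gek, giving *pabagek*.

beozakkov, pabagek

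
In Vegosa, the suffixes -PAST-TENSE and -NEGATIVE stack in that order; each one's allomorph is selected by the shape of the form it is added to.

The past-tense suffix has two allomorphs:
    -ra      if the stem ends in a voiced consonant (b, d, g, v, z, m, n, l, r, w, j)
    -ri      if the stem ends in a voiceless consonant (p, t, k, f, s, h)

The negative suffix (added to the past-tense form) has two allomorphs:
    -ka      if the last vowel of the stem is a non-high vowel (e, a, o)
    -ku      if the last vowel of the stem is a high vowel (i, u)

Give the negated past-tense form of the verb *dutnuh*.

*dutnuh*: final consonant = /h/, voiceless → -ri → *dutnuhri*.
The past-tense form *dutnuhri*: last vowel = /i/, a high vowel → -ku → *dutnuhriku*.

dutnuhriku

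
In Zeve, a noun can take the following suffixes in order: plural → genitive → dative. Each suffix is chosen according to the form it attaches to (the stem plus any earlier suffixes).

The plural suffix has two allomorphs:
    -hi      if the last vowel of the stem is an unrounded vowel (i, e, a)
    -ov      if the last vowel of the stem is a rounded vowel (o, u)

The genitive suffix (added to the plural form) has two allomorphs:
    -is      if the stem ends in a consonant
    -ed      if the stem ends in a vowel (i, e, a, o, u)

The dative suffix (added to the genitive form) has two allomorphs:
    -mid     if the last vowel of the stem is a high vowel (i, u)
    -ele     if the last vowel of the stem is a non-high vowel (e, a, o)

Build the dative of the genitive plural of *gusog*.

gusogovismid

*gusog*: last vowel = /o/, a rounded vowel → -ov → *gusogov*.
The plural form *gusogov* — final sound /v/ (a consonant) → -is → *gusogovis*.
The genitive form *gusogovis* — last vowel /i/ (a high vowel) → -mid → *gusogovismid*.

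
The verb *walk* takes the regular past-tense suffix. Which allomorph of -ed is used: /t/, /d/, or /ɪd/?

The stem *walk* ends in a voiceless consonant other than /t/.
The -ed suffix is realized as /ɪd/ after /t, d/; as /t/ after other voiceless consonants; and as /d/ after other voiced sounds.
So -ed on *walk* is pronounced /t/.

/t/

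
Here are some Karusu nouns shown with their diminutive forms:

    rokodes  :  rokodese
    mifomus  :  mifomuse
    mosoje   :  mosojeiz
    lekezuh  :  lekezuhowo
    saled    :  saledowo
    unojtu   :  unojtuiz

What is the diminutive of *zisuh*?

The alternation tracks the final sound of the stem — -e when the stem ends in a sibilant (*rokodes*, *mifomus*); -owo when the stem ends in a non-sibilant consonant (*lekezuh*, *saled*); -iz when the stem ends in a vowel (*mosoje*, *unojtu*).
*zisuh*: final sound = /h/, a non-sibilant consonant → -owo → *zisuhowo*.

zisuhowo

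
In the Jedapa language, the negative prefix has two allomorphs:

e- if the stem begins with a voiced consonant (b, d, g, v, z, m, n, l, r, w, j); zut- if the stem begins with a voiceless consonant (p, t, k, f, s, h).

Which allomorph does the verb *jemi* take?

e-

*jemi* — first consonant /j/ (voiced) → e-.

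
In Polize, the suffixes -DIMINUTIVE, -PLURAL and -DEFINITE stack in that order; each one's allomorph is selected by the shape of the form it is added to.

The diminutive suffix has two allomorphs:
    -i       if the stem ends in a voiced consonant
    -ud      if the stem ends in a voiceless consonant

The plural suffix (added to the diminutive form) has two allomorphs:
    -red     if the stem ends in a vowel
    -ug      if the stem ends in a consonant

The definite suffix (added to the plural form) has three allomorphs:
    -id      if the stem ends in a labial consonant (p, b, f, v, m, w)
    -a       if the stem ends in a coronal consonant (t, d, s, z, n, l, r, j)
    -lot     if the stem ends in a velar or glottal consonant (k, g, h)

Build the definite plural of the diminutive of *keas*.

keasuduglot

*keas* — final consonant /s/ (voiceless) → -ud → *keasud*.
The diminutive form *keasud*: final sound = /d/, a consonant → -ug → *keasudug*.
The plural form *keasudug* — final consonant /g/ (velar/glottal) → -lot → *keasuduglot*.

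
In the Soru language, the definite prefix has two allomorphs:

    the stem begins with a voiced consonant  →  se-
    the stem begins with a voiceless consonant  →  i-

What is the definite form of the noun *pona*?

*pona* — first consonant /p/ (voiceless) → i- → *ipona*.

ipona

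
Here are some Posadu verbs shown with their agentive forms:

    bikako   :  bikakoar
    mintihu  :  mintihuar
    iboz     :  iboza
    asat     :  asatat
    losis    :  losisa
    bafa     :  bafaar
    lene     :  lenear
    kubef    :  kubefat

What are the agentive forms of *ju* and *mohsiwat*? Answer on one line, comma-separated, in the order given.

juar, mohsiwatat

The pattern is sibilance of the final sound: -a when the stem ends in a sibilant (*iboz*, *losis*); -at when the stem ends in a non-sibilant consonant (*asat*, *kubef*); -ar when the stem ends in a vowel (*bikako*, *mintihu*, *bafa*, *lene*).
Since the final sound of *ju* is /u/ (a vowel), it takes -ar, giving *juar*.
*mohsiwat*: final sound = /t/, a non-sibilant consonant → -at → *mohsiwatat*.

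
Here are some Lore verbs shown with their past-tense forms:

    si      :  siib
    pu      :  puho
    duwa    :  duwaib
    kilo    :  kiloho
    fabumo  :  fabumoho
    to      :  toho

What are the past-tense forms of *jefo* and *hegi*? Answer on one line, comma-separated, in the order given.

jefoho, hegiib

The pattern is rounding harmony: -ho when the last vowel of the stem is a rounded vowel (*pu*, *kilo*, *fabumo*, *to*); -ib when the last vowel of the stem is an unrounded vowel (*si*, *duwa*).
*jefo* — last vowel /o/ (a rounded vowel) → -ho → *jefoho*.
*hegi* — last vowel /i/ (an unrounded vowel) → -ib → *hegiib*.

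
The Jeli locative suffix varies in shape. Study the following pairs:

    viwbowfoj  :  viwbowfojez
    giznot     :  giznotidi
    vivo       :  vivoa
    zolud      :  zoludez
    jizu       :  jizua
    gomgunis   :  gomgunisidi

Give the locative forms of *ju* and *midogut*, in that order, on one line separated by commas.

The suffix is conditioned by the final sound: -idi when the stem ends in a voiceless consonant (*giznot*, *gomgunis*); -ez when the stem ends in a voiced consonant (*viwbowfoj*, *zolud*); -a when the stem ends in a vowel (*vivo*, *jizu*).
Since the final sound of *ju* is /u/ (a vowel), it takes -a, giving *jua*.
*midogut* — final sound /t/ (a voiceless consonant) → -idi → *midogutidi*.

jua, midogutidi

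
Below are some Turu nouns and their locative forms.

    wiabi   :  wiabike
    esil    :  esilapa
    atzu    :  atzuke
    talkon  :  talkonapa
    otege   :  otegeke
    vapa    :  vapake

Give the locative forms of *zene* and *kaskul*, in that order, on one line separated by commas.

zeneke, kaskulapa

Looking at the final sound of each stem: -apa when the stem ends in a consonant (*esil*, *talkon*); -ke when the stem ends in a vowel (*wiabi*, *atzu*, *otege*, *vapa*).
The final sound of *zene* is /e/, which is a vowel, so the suffix is -ke, giving *zeneke*.
The final sound of *kaskul* is /l/, which is a consonant, so the suffix is -apa, giving *kaskulapa*.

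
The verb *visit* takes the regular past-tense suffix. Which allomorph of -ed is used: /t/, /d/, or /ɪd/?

/ɪd/

The stem *visit* ends in /t/ or /d/.
The -ed suffix is realized as /ɪd/ after /t, d/; as /t/ after other voiceless consonants; and as /d/ after other voiced sounds.
So -ed on *visit* is pronounced /ɪd/.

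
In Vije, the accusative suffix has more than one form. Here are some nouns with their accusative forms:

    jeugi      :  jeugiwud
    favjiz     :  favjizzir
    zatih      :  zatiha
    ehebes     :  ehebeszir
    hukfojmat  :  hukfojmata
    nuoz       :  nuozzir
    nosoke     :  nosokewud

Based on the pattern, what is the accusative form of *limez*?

Looking at the final sound of each stem: -zir when the stem ends in a sibilant (*favjiz*, *ehebes*, *nuoz*); -a when the stem ends in a non-sibilant consonant (*zatih*, *hukfojmat*); -wud when the stem ends in a vowel (*jeugi*, *nosoke*).
The final sound of *limez* is /z/, which is a sibilant, so the suffix is -zir, giving *limezzir*.

limezzir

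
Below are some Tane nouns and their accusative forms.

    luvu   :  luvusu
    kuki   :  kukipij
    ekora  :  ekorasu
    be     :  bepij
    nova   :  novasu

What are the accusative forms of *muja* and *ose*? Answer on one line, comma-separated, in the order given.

The alternation tracks the last vowel of the stem — -pij when the last vowel of the stem is a front vowel (*kuki*, *be*); -su when the last vowel of the stem is a back vowel (*luvu*, *ekora*, *nova*).
Since the last vowel of *muja* is /a/ (a back vowel), it takes -su, giving *mujasu*.
The last vowel of *ose* is /e/, which is a front vowel, so the suffix is -pij, giving *osepij*.

mujasu, osepij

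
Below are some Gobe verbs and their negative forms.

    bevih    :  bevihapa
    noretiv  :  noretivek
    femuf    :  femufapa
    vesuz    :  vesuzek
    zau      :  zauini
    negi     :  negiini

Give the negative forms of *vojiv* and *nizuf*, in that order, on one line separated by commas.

vojivek, nizufapa

The suffix is conditioned by the final sound: -apa when the stem ends in a voiceless consonant (*bevih*, *femuf*); -ek when the stem ends in a voiced consonant (*noretiv*, *vesuz*); -ini when the stem ends in a vowel (*zau*, *negi*).
The final sound of *vojiv* is /v/, which is a voiced consonant, so the suffix is -ek, giving *vojivek*.
The final sound of *nizuf* is /f/, which is a voiceless consonant, so the suffix is -apa, giving *nizufapa*.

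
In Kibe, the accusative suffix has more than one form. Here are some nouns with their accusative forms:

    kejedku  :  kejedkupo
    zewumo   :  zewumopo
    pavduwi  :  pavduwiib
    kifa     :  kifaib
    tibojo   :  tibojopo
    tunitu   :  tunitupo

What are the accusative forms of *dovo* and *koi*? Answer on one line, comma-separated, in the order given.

dovopo, koiib

The suffix is conditioned by the last vowel: -po when the last vowel of the stem is a rounded vowel (*kejedku*, *zewumo*, *tibojo*, *tunitu*); -ib when the last vowel of the stem is an unrounded vowel (*pavduwi*, *kifa*).
*dovo* — last vowel /o/ (a rounded vowel) → -po → *dovopo*.
*koi*: last vowel = /i/, an unrounded vowel → -ib → *koiib*.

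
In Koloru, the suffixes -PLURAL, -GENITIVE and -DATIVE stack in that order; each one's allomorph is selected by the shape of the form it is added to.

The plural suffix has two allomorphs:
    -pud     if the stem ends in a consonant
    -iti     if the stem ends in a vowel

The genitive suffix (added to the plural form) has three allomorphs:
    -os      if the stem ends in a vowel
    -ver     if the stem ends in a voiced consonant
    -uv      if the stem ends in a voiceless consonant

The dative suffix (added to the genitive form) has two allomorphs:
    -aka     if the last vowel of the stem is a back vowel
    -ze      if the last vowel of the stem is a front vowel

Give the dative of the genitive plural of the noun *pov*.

povpudverze

Since the final sound of *pov* is /v/ (a consonant), it takes -pud, giving *povpud*.
Since the final sound of the plural form *povpud* is /d/ (a voiced consonant), it takes -ver, giving *povpudver*.
The last vowel of the genitive form *povpudver* is /e/, which is a front vowel, so the dative suffix is -ze, giving *povpudverze*.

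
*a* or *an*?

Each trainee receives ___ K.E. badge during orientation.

a

The indefinite article is chosen by the initial *sound* of the following word, not its spelling.
The initialism *K.E.* is read letter by letter; the first letter, K, is pronounced /keɪ/, which begins with a consonant sound.
So the article is *a*: Each trainee receives a K.E. badge during orientation.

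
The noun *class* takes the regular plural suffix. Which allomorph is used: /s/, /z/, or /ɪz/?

/ɪz/

The stem *class* ends in a sibilant (/s, z, ʃ, ʒ, tʃ, dʒ/).
The plural suffix surfaces as /ɪz/ after sibilants, /s/ after other voiceless consonants, and /z/ after other voiced sounds.
So the plural -s on *class* is pronounced /ɪz/.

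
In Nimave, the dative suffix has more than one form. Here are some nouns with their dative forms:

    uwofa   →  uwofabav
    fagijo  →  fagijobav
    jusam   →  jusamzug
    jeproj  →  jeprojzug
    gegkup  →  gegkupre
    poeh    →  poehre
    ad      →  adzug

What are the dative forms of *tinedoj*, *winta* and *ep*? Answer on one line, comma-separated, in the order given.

tinedojzug, wintabav, epre

The pattern is voicing of the final sound: -re when the stem ends in a voiceless consonant (*gegkup*, *poeh*); -zug when the stem ends in a voiced consonant (*jusam*, *jeproj*, *ad*); -bav when the stem ends in a vowel (*uwofa*, *fagijo*).
*tinedoj*: final sound = /j/, a voiced consonant → -zug → *tinedojzug*.
*winta*: final sound = /a/, a vowel → -bav → *wintabav*.
Since the final sound of *ep* is /p/ (a voiceless consonant), it takes -re, giving *epre*.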